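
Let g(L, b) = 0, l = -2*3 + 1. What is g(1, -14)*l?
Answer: 0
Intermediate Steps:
l = -5 (l = -6 + 1 = -5)
g(1, -14)*l = 0*(-5) = 0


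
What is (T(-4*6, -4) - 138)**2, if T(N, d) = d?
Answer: 20164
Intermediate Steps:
(T(-4*6, -4) - 138)**2 = (-4 - 138)**2 = (-142)**2 = 20164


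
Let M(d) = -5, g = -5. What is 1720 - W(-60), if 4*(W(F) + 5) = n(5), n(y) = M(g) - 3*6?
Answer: 6923/4 ≈ 1730.8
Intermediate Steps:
n(y) = -23 (n(y) = -5 - 3*6 = -5 - 18 = -23)
W(F) = -43/4 (W(F) = -5 + (¼)*(-23) = -5 - 23/4 = -43/4)
1720 - W(-60) = 1720 - 1*(-43/4) = 1720 + 43/4 = 6923/4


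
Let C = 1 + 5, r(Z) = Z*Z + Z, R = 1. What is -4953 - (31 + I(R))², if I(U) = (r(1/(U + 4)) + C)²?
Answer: -3845417146/390625 ≈ -9844.3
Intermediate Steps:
r(Z) = Z + Z² (r(Z) = Z² + Z = Z + Z²)
C = 6
I(U) = (6 + (1 + 1/(4 + U))/(4 + U))² (I(U) = ((1 + 1/(U + 4))/(U + 4) + 6)² = ((1 + 1/(4 + U))/(4 + U) + 6)² = (6 + (1 + 1/(4 + U))/(4 + U))²)
-4953 - (31 + I(R))² = -4953 - (31 + (5 + 1 + 6*(4 + 1)²)²/(4 + 1)⁴)² = -4953 - (31 + (5 + 1 + 6*5²)²/5⁴)² = -4953 - (31 + (5 + 1 + 6*25)²/625)² = -4953 - (31 + (5 + 1 + 150)²/625)² = -4953 - (31 + (1/625)*156²)² = -4953 - (31 + (1/625)*24336)² = -4953 - (31 + 24336/625)² = -4953 - (43711/625)² = -4953 - 1*1910651521/390625 = -4953 - 1910651521/390625 = -3845417146/390625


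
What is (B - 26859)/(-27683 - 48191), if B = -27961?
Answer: 27410/37937 ≈ 0.72251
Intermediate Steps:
(B - 26859)/(-27683 - 48191) = (-27961 - 26859)/(-27683 - 48191) = -54820/(-75874) = -54820*(-1/75874) = 27410/37937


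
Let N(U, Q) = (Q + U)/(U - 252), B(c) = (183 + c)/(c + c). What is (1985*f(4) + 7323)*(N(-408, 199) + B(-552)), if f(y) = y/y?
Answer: 8360911/1380 ≈ 6058.6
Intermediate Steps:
B(c) = (183 + c)/(2*c) (B(c) = (183 + c)/((2*c)) = (183 + c)*(1/(2*c)) = (183 + c)/(2*c))
f(y) = 1
N(U, Q) = (Q + U)/(-252 + U)
(1985*f(4) + 7323)*(N(-408, 199) + B(-552)) = (1985*1 + 7323)*((199 - 408)/(-252 - 408) + (½)*(183 - 552)/(-552)) = (1985 + 7323)*(-209/(-660) + (½)*(-1/552)*(-369)) = 9308*(-1/660*(-209) + 123/368) = 9308*(19/60 + 123/368) = 9308*(3593/5520) = 8360911/1380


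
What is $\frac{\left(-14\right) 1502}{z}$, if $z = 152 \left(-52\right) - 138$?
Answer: $\frac{10514}{4021} \approx 2.6148$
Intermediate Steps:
$z = -8042$ ($z = -7904 - 138 = -8042$)
$\frac{\left(-14\right) 1502}{z} = \frac{\left(-14\right) 1502}{-8042} = \left(-21028\right) \left(- \frac{1}{8042}\right) = \frac{10514}{4021}$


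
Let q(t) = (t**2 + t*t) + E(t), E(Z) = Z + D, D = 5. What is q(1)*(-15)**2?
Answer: 1800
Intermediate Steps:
E(Z) = 5 + Z (E(Z) = Z + 5 = 5 + Z)
q(t) = 5 + t + 2*t**2 (q(t) = (t**2 + t*t) + (5 + t) = (t**2 + t**2) + (5 + t) = 2*t**2 + (5 + t) = 5 + t + 2*t**2)
q(1)*(-15)**2 = (5 + 1 + 2*1**2)*(-15)**2 = (5 + 1 + 2*1)*225 = (5 + 1 + 2)*225 = 8*225 = 1800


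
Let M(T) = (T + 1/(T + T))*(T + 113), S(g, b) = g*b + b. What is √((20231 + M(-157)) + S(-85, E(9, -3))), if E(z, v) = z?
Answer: √650318021/157 ≈ 162.43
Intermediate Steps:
S(g, b) = b + b*g (S(g, b) = b*g + b = b + b*g)
M(T) = (113 + T)*(T + 1/(2*T)) (M(T) = (T + 1/(2*T))*(113 + T) = (113 + T)*(T + 1/(2*T)))
√((20231 + M(-157)) + S(-85, E(9, -3))) = √((20231 + (½ + (-157)² + 113*(-157) + (113/2)/(-157))) + 9*(1 - 85)) = √((20231 + (½ + 24649 - 17741 + (113/2)*(-1/157))) + 9*(-84)) = √((20231 + (½ + 24649 - 17741 - 113/314)) - 756) = √((20231 + 1084578/157) - 756) = √(4260845/157 - 756) = √(4142153/157) = √650318021/157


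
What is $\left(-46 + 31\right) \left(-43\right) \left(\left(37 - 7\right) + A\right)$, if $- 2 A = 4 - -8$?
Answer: $15480$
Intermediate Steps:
$A = -6$ ($A = - \frac{4 - -8}{2} = - \frac{4 + 8}{2} = \left(- \frac{1}{2}\right) 12 = -6$)
$\left(-46 + 31\right) \left(-43\right) \left(\left(37 - 7\right) + A\right) = \left(-46 + 31\right) \left(-43\right) \left(\left(37 - 7\right) - 6\right) = \left(-15\right) \left(-43\right) \left(30 - 6\right) = 645 \cdot 24 = 15480$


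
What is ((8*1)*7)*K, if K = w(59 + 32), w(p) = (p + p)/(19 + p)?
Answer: 5096/55 ≈ 92.655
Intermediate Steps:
w(p) = 2*p/(19 + p) (w(p) = (2*p)/(19 + p) = 2*p/(19 + p))
K = 91/55 (K = 2*(59 + 32)/(19 + (59 + 32)) = 2*91/(19 + 91) = 2*91/110 = 2*91*(1/110) = 91/55 ≈ 1.6545)
((8*1)*7)*K = ((8*1)*7)*(91/55) = (8*7)*(91/55) = 56*(91/55) = 5096/55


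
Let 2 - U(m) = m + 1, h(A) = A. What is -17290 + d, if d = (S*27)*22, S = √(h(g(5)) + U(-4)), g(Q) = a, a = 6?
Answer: -17290 + 594*√11 ≈ -15320.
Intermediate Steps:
g(Q) = 6
U(m) = 1 - m (U(m) = 2 - (m + 1) = 2 - (1 + m) = 2 + (-1 - m) = 1 - m)
S = √11 (S = √(6 + (1 - 1*(-4))) = √(6 + (1 + 4)) = √(6 + 5) = √11 ≈ 3.3166)
d = 594*√11 (d = (√11*27)*22 = (27*√11)*22 = 594*√11 ≈ 1970.1)
-17290 + d = -17290 + 594*√11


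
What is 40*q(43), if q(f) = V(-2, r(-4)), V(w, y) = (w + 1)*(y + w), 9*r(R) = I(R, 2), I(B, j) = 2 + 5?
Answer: 440/9 ≈ 48.889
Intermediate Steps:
I(B, j) = 7
r(R) = 7/9 (r(R) = (⅑)*7 = 7/9)
V(w, y) = (1 + w)*(w + y)
q(f) = 11/9 (q(f) = -2 + 7/9 + (-2)² - 2*7/9 = -2 + 7/9 + 4 - 14/9 = 11/9)
40*q(43) = 40*(11/9) = 440/9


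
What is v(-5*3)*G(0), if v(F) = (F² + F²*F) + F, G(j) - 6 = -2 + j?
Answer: -12660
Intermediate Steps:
G(j) = 4 + j (G(j) = 6 + (-2 + j) = 4 + j)
v(F) = F + F² + F³ (v(F) = (F² + F³) + F = F + F² + F³)
v(-5*3)*G(0) = ((-5*3)*(1 - 5*3 + (-5*3)²))*(4 + 0) = -15*(1 - 15 + (-15)²)*4 = -15*(1 - 15 + 225)*4 = -15*211*4 = -3165*4 = -12660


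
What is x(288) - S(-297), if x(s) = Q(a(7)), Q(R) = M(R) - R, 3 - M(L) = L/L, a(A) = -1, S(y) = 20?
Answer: -17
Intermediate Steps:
M(L) = 2 (M(L) = 3 - L/L = 3 - 1*1 = 3 - 1 = 2)
Q(R) = 2 - R
x(s) = 3 (x(s) = 2 - 1*(-1) = 2 + 1 = 3)
x(288) - S(-297) = 3 - 1*20 = 3 - 20 = -17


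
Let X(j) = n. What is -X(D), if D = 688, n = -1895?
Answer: 1895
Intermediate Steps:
X(j) = -1895
-X(D) = -1*(-1895) = 1895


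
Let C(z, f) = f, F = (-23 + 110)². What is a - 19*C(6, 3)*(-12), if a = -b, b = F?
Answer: -6885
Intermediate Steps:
F = 7569 (F = 87² = 7569)
b = 7569
a = -7569 (a = -1*7569 = -7569)
a - 19*C(6, 3)*(-12) = -7569 - 19*3*(-12) = -7569 - 57*(-12) = -7569 + 684 = -6885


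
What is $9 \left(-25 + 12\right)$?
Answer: $-117$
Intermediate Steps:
$9 \left(-25 + 12\right) = 9 \left(-13\right) = -117$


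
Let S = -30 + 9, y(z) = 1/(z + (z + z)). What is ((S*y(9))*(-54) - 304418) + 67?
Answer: -304309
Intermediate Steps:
y(z) = 1/(3*z) (y(z) = 1/(z + 2*z) = 1/(3*z))
S = -21
((S*y(9))*(-54) - 304418) + 67 = (-7/9*(-54) - 304418) + 67 = (42 - 304418) + 67 = -304376 + 67 = -304309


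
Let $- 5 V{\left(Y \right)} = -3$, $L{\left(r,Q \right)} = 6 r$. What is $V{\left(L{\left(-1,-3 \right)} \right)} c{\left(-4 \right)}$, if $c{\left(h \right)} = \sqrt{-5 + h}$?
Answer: $\frac{9 i}{5} \approx 1.8 i$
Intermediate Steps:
$V{\left(Y \right)} = \frac{3}{5}$ ($V{\left(Y \right)} = \left(- \frac{1}{5}\right) \left(-3\right) = \frac{3}{5}$)
$V{\left(L{\left(-1,-3 \right)} \right)} c{\left(-4 \right)} = \frac{3 \sqrt{-5 - 4}}{5} = \frac{3 \sqrt{-9}}{5} = \frac{3 \cdot 3 i}{5} = \frac{9 i}{5}$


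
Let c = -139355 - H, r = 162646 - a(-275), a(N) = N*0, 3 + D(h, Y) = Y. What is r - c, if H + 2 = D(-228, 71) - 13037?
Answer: 289030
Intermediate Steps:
D(h, Y) = -3 + Y
a(N) = 0
H = -12971 (H = -2 + ((-3 + 71) - 13037) = -2 + (68 - 13037) = -2 - 12969 = -12971)
r = 162646 (r = 162646 - 1*0 = 162646 + 0 = 162646)
c = -126384 (c = -139355 - 1*(-12971) = -139355 + 12971 = -126384)
r - c = 162646 - 1*(-126384) = 162646 + 126384 = 289030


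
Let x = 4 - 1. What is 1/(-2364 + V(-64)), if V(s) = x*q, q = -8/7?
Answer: -7/16572 ≈ -0.00042240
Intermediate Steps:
x = 3
q = -8/7 (q = -8*⅐ = -8/7 ≈ -1.1429)
V(s) = -24/7 (V(s) = 3*(-8/7) = -24/7)
1/(-2364 + V(-64)) = 1/(-2364 - 24/7) = 1/(-16572/7) = -7/16572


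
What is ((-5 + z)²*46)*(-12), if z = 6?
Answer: -552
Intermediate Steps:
((-5 + z)²*46)*(-12) = ((-5 + 6)²*46)*(-12) = (1²*46)*(-12) = (1*46)*(-12) = 46*(-12) = -552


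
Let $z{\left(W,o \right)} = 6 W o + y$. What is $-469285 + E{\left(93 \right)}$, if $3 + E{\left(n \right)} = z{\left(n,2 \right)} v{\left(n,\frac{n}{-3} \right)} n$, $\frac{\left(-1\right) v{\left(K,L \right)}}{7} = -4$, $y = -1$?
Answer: $2434172$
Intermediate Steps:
$z{\left(W,o \right)} = -1 + 6 W o$ ($z{\left(W,o \right)} = 6 W o - 1 = -1 + 6 W o$)
$v{\left(K,L \right)} = 28$ ($v{\left(K,L \right)} = \left(-7\right) \left(-4\right) = 28$)
$E{\left(n \right)} = -3 + n \left(-28 + 336 n\right)$ ($E{\left(n \right)} = -3 + \left(-1 + 6 n 2\right) 28 n = -3 + \left(-1 + 12 n\right) 28 n = -3 + \left(-28 + 336 n\right) n = -3 + n \left(-28 + 336 n\right)$)
$-469285 + E{\left(93 \right)} = -469285 - \left(3 - 2604 \left(-1 + 12 \cdot 93\right)\right) = -469285 - \left(3 - 2604 \left(-1 + 1116\right)\right) = -469285 - \left(3 - 2903460\right) = -469285 + \left(-3 + 2903460\right) = -469285 + 2903457 = 2434172$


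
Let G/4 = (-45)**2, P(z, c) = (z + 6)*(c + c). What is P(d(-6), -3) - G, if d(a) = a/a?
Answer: -8142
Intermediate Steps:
d(a) = 1
P(z, c) = 2*c*(6 + z) (P(z, c) = (6 + z)*(2*c) = 2*c*(6 + z))
G = 8100 (G = 4*(-45)**2 = 4*2025 = 8100)
P(d(-6), -3) - G = 2*(-3)*(6 + 1) - 1*8100 = 2*(-3)*7 - 8100 = -42 - 8100 = -8142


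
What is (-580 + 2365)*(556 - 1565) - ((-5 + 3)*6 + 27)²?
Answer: -1801290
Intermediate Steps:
(-580 + 2365)*(556 - 1565) - ((-5 + 3)*6 + 27)² = 1785*(-1009) - (-2*6 + 27)² = -1801065 - (-12 + 27)² = -1801065 - 1*15² = -1801065 - 1*225 = -1801065 - 225 = -1801290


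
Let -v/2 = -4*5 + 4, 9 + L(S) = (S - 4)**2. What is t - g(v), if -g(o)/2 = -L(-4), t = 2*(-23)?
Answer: -156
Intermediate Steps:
L(S) = -9 + (-4 + S)**2 (L(S) = -9 + (S - 4)**2 = -9 + (-4 + S)**2)
t = -46
v = 32 (v = -2*(-4*5 + 4) = -2*(-20 + 4) = -2*(-16) = 32)
g(o) = 110 (g(o) = -(-2)*(-9 + (-4 - 4)**2) = -(-2)*(-9 + (-8)**2) = -(-2)*(-9 + 64) = -(-2)*55 = -2*(-55) = 110)
t - g(v) = -46 - 1*110 = -46 - 110 = -156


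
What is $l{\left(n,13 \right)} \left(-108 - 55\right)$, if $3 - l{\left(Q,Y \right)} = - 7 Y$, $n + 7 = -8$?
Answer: $-15322$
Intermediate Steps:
$n = -15$ ($n = -7 - 8 = -15$)
$l{\left(Q,Y \right)} = 3 + 7 Y$ ($l{\left(Q,Y \right)} = 3 - - 7 Y = 3 + 7 Y$)
$l{\left(n,13 \right)} \left(-108 - 55\right) = \left(3 + 7 \cdot 13\right) \left(-108 - 55\right) = \left(3 + 91\right) \left(-163\right) = 94 \left(-163\right) = -15322$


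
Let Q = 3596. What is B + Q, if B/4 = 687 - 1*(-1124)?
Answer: 10840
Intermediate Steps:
B = 7244 (B = 4*(687 - 1*(-1124)) = 4*(687 + 1124) = 4*1811 = 7244)
B + Q = 7244 + 3596 = 10840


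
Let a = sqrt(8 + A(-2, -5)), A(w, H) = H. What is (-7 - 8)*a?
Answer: -15*sqrt(3) ≈ -25.981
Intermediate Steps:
a = sqrt(3) (a = sqrt(8 - 5) = sqrt(3) ≈ 1.7320)
(-7 - 8)*a = (-7 - 8)*sqrt(3) = -15*sqrt(3)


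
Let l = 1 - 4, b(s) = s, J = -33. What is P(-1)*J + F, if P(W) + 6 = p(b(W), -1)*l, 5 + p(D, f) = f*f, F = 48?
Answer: -150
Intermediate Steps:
p(D, f) = -5 + f² (p(D, f) = -5 + f*f = -5 + f²)
l = -3
P(W) = 6 (P(W) = -6 + (-5 + (-1)²)*(-3) = -6 + (-5 + 1)*(-3) = -6 - 4*(-3) = -6 + 12 = 6)
P(-1)*J + F = 6*(-33) + 48 = -198 + 48 = -150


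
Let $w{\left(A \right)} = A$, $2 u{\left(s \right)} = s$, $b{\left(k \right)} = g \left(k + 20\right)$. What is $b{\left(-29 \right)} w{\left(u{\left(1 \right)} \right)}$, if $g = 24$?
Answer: $-108$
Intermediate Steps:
$b{\left(k \right)} = 480 + 24 k$ ($b{\left(k \right)} = 24 \left(k + 20\right) = 24 \left(20 + k\right) = 480 + 24 k$)
$u{\left(s \right)} = \frac{s}{2}$
$b{\left(-29 \right)} w{\left(u{\left(1 \right)} \right)} = \left(480 + 24 \left(-29\right)\right) \frac{1}{2} \cdot 1 = \left(480 - 696\right) \frac{1}{2} = \left(-216\right) \frac{1}{2} = -108$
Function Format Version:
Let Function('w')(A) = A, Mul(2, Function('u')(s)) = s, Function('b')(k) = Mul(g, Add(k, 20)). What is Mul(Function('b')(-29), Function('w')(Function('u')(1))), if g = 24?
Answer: -108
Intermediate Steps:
Function('b')(k) = Add(480, Mul(24, k)) (Function('b')(k) = Mul(24, Add(k, 20)) = Mul(24, Add(20, k)) = Add(480, Mul(24, k)))
Function('u')(s) = Mul(Rational(1, 2), s)
Mul(Function('b')(-29), Function('w')(Function('u')(1))) = Mul(Add(480, Mul(24, -29)), Mul(Rational(1, 2), 1)) = Mul(Add(480, -696), Rational(1, 2)) = Mul(-216, Rational(1, 2)) = -108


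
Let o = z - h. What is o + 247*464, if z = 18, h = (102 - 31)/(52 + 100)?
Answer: 17423081/152 ≈ 1.1463e+5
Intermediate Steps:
h = 71/152 ≈ 0.46711
o = 2665/152 (o = 18 - 1*71/152 = 18 - 71/152 = 2665/152 ≈ 17.533)
o + 247*464 = 2665/152 + 247*464 = 2665/152 + 114608 = 17423081/152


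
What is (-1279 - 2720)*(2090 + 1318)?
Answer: -13628592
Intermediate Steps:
(-1279 - 2720)*(2090 + 1318) = -3999*3408 = -13628592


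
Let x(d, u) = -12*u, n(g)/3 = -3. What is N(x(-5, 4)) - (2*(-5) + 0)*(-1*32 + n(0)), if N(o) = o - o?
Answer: -410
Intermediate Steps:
n(g) = -9 (n(g) = 3*(-3) = -9)
x(d, u) = -12*u
N(o) = 0
N(x(-5, 4)) - (2*(-5) + 0)*(-1*32 + n(0)) = 0 - (2*(-5) + 0)*(-1*32 - 9) = 0 - (-10 + 0)*(-32 - 9) = 0 - (-10)*(-41) = 0 - 1*410 = 0 - 410 = -410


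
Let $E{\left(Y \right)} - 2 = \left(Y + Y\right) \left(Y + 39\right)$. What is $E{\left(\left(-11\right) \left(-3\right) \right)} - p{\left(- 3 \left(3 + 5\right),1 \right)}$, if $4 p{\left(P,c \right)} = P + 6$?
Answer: $\frac{9517}{2} \approx 4758.5$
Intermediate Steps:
$p{\left(P,c \right)} = \frac{3}{2} + \frac{P}{4}$ ($p{\left(P,c \right)} = \frac{P + 6}{4} = \frac{6 + P}{4} = \frac{3}{2} + \frac{P}{4}$)
$E{\left(Y \right)} = 2 + 2 Y \left(39 + Y\right)$ ($E{\left(Y \right)} = 2 + \left(Y + Y\right) \left(Y + 39\right) = 2 + 2 Y \left(39 + Y\right)$)
$E{\left(\left(-11\right) \left(-3\right) \right)} - p{\left(- 3 \left(3 + 5\right),1 \right)} = \left(2 + 2 \left(\left(-11\right) \left(-3\right)\right)^{2} + 78 \left(\left(-11\right) \left(-3\right)\right)\right) - \left(\frac{3}{2} + \frac{\left(-3\right) \left(3 + 5\right)}{4}\right) = \left(2 + 2 \cdot 33^{2} + 78 \cdot 33\right) - \left(\frac{3}{2} + \frac{\left(-3\right) 8}{4}\right) = \left(2 + 2 \cdot 1089 + 2574\right) - \left(\frac{3}{2} + \frac{1}{4} \left(-24\right)\right) = \left(2 + 2178 + 2574\right) - \left(\frac{3}{2} - 6\right) = 4754 - - \frac{9}{2} = 4754 + \frac{9}{2} = \frac{9517}{2}$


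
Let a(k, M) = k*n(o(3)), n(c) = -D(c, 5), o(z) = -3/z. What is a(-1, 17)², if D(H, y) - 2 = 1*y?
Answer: 49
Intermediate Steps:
D(H, y) = 2 + y (D(H, y) = 2 + 1*y = 2 + y)
n(c) = -7 (n(c) = -(2 + 5) = -1*7 = -7)
a(k, M) = -7*k (a(k, M) = k*(-7) = -7*k)
a(-1, 17)² = (-7*(-1))² = 7² = 49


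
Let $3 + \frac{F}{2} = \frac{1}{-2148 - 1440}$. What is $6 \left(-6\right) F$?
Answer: $\frac{64590}{299} \approx 216.02$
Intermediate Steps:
$F = - \frac{10765}{1794}$ ($F = -6 + \frac{2}{-2148 - 1440} = -6 + \frac{2}{-3588} = -6 + 2 \left(- \frac{1}{3588}\right) = -6 - \frac{1}{1794} = - \frac{10765}{1794} \approx -6.0006$)
$6 \left(-6\right) F = 6 \left(-6\right) \left(- \frac{10765}{1794}\right) = \left(-36\right) \left(- \frac{10765}{1794}\right) = \frac{64590}{299}$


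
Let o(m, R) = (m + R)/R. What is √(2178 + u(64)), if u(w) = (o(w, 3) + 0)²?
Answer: √24091/3 ≈ 51.738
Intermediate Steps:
o(m, R) = (R + m)/R
u(w) = (1 + w/3)² (u(w) = ((3 + w)/3 + 0)² = ((1 + w/3) + 0)² = (1 + w/3)²)
√(2178 + u(64)) = √(2178 + (3 + 64)²/9) = √(2178 + (⅑)*67²) = √(2178 + (⅑)*4489) = √(2178 + 4489/9) = √(24091/9) = √24091/3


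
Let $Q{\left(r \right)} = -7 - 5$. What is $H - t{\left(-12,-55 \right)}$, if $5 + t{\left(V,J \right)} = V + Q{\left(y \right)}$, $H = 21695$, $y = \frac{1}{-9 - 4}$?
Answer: $21724$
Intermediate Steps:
$y = - \frac{1}{13}$ ($y = \frac{1}{-13} = - \frac{1}{13} \approx -0.076923$)
$Q{\left(r \right)} = -12$
$t{\left(V,J \right)} = -17 + V$ ($t{\left(V,J \right)} = -5 + \left(V - 12\right) = -5 + \left(-12 + V\right) = -17 + V$)
$H - t{\left(-12,-55 \right)} = 21695 - \left(-17 - 12\right) = 21695 - -29 = 21695 + 29 = 21724$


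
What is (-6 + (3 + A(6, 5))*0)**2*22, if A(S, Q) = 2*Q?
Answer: 792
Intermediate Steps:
(-6 + (3 + A(6, 5))*0)**2*22 = (-6 + (3 + 2*5)*0)**2*22 = (-6 + (3 + 10)*0)**2*22 = (-6 + 13*0)**2*22 = (-6 + 0)**2*22 = (-6)**2*22 = 36*22 = 792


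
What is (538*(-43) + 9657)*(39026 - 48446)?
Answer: 126953340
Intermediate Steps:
(538*(-43) + 9657)*(39026 - 48446) = (-23134 + 9657)*(-9420) = -13477*(-9420) = 126953340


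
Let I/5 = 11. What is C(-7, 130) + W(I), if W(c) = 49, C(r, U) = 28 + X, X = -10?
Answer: 67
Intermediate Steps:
C(r, U) = 18 (C(r, U) = 28 - 10 = 18)
I = 55 (I = 5*11 = 55)
C(-7, 130) + W(I) = 18 + 49 = 67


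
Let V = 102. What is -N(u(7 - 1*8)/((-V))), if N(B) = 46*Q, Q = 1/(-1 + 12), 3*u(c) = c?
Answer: -46/11 ≈ -4.1818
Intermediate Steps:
u(c) = c/3
Q = 1/11 ≈ 0.090909
N(B) = 46/11 (N(B) = 46*(1/11) = 46/11)
-N(u(7 - 1*8)/((-V))) = -1*46/11 = -46/11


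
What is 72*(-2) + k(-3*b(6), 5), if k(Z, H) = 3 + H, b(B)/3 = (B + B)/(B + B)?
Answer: -136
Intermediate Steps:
b(B) = 3 (b(B) = 3*((B + B)/(B + B)) = 3*((2*B)/((2*B))) = 3*((2*B)*(1/(2*B))) = 3*1 = 3)
72*(-2) + k(-3*b(6), 5) = 72*(-2) + (3 + 5) = -144 + 8 = -136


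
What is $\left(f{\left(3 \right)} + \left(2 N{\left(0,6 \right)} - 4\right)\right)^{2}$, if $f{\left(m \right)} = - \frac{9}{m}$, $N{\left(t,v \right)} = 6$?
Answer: $25$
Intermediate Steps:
$\left(f{\left(3 \right)} + \left(2 N{\left(0,6 \right)} - 4\right)\right)^{2} = \left(- \frac{9}{3} + \left(2 \cdot 6 - 4\right)\right)^{2} = \left(\left(-9\right) \frac{1}{3} + \left(12 - 4\right)\right)^{2} = \left(-3 + 8\right)^{2} = 5^{2} = 25$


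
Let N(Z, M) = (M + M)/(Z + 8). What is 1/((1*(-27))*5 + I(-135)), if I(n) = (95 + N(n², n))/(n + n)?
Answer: -984582/133264943 ≈ -0.0073882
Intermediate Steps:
N(Z, M) = 2*M/(8 + Z) (N(Z, M) = (2*M)/(8 + Z) = 2*M/(8 + Z))
I(n) = (95 + 2*n/(8 + n²))/(2*n) (I(n) = (95 + 2*n/(8 + n²))/(n + n) = (95 + 2*n/(8 + n²))/((2*n)) = (95 + 2*n/(8 + n²))*(1/(2*n)) = (95 + 2*n/(8 + n²))/(2*n))
1/((1*(-27))*5 + I(-135)) = 1/((1*(-27))*5 + (380 - 135 + (95/2)*(-135)²)/((-135)*(8 + (-135)²))) = 1/(-27*5 - (380 - 135 + (95/2)*18225)/(135*(8 + 18225))) = 1/(-135 - 1/135*(380 - 135 + 1731375/2)/18233) = 1/(-135 - 1/135*1/18233*1731865/2) = 1/(-135 - 346373/984582) = 1/(-133264943/984582) = -984582/133264943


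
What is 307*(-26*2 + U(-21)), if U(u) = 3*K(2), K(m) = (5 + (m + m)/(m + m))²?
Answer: 17192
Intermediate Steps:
K(m) = 36 (K(m) = (5 + (2*m)/((2*m)))² = (5 + (2*m)*(1/(2*m)))² = (5 + 1)² = 6² = 36)
U(u) = 108 (U(u) = 3*36 = 108)
307*(-26*2 + U(-21)) = 307*(-26*2 + 108) = 307*(-52 + 108) = 307*56 = 17192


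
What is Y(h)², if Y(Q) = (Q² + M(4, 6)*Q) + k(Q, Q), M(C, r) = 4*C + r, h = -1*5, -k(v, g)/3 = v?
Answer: 4900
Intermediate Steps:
k(v, g) = -3*v
h = -5
M(C, r) = r + 4*C
Y(Q) = Q² + 19*Q (Y(Q) = (Q² + (6 + 4*4)*Q) - 3*Q = (Q² + (6 + 16)*Q) - 3*Q = (Q² + 22*Q) - 3*Q = Q² + 19*Q)
Y(h)² = (-5*(19 - 5))² = (-5*14)² = (-70)² = 4900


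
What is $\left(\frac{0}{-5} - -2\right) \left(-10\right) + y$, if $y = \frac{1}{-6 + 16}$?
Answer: $- \frac{199}{10} \approx -19.9$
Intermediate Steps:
$y = \frac{1}{10} \approx 0.1$
$\left(\frac{0}{-5} - -2\right) \left(-10\right) + y = \left(\frac{0}{-5} - -2\right) \left(-10\right) + \frac{1}{10} = \left(0 \left(- \frac{1}{5}\right) + 2\right) \left(-10\right) + \frac{1}{10} = \left(0 + 2\right) \left(-10\right) + \frac{1}{10} = 2 \left(-10\right) + \frac{1}{10} = -20 + \frac{1}{10} = - \frac{199}{10}$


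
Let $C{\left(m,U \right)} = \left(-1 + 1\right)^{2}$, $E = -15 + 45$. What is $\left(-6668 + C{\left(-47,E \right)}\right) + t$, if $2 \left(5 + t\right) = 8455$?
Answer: $- \frac{4891}{2} \approx -2445.5$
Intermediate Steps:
$E = 30$
$C{\left(m,U \right)} = 0$ ($C{\left(m,U \right)} = 0^{2} = 0$)
$t = \frac{8445}{2}$ ($t = -5 + \frac{1}{2} \cdot 8455 = -5 + \frac{8455}{2} = \frac{8445}{2} \approx 4222.5$)
$\left(-6668 + C{\left(-47,E \right)}\right) + t = \left(-6668 + 0\right) + \frac{8445}{2} = -6668 + \frac{8445}{2} = - \frac{4891}{2}$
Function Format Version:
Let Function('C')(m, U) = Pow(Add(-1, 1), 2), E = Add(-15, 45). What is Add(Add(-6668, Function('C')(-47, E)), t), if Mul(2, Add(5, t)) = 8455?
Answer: Rational(-4891, 2) ≈ -2445.5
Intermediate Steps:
E = 30
Function('C')(m, U) = 0 (Function('C')(m, U) = Pow(0, 2) = 0)
t = Rational(8445, 2) (t = Add(-5, Mul(Rational(1, 2), 8455)) = Add(-5, Rational(8455, 2)) = Rational(8445, 2) ≈ 4222.5)
Add(Add(-6668, Function('C')(-47, E)), t) = Add(Add(-6668, 0), Rational(8445, 2)) = Add(-6668, Rational(8445, 2)) = Rational(-4891, 2)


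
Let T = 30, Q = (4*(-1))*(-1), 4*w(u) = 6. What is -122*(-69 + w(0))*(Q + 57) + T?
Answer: 502365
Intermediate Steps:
w(u) = 3/2 (w(u) = (¼)*6 = 3/2)
Q = 4 (Q = -4*(-1) = 4)
-122*(-69 + w(0))*(Q + 57) + T = -122*(-69 + 3/2)*(4 + 57) + 30 = -(-8235)*61 + 30 = -122*(-8235/2) + 30 = 502335 + 30 = 502365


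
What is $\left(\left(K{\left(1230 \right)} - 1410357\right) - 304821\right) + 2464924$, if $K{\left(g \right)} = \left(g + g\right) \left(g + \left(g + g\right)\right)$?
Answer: $9827146$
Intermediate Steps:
$K{\left(g \right)} = 6 g^{2}$ ($K{\left(g \right)} = 2 g \left(g + 2 g\right) = 2 g 3 g = 6 g^{2}$)
$\left(\left(K{\left(1230 \right)} - 1410357\right) - 304821\right) + 2464924 = \left(\left(6 \cdot 1230^{2} - 1410357\right) - 304821\right) + 2464924 = \left(\left(6 \cdot 1512900 - 1410357\right) - 304821\right) + 2464924 = \left(\left(9077400 - 1410357\right) - 304821\right) + 2464924 = \left(7667043 - 304821\right) + 2464924 = 7362222 + 2464924 = 9827146$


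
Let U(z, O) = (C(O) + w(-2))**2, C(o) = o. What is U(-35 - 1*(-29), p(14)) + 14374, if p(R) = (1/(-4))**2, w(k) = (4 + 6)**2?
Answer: 6242945/256 ≈ 24387.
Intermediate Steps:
w(k) = 100 (w(k) = 10**2 = 100)
p(R) = 1/16 (p(R) = (-1/4)**2 = 1/16)
U(z, O) = (100 + O)**2 (U(z, O) = (O + 100)**2 = (100 + O)**2)
U(-35 - 1*(-29), p(14)) + 14374 = (100 + 1/16)**2 + 14374 = (1601/16)**2 + 14374 = 2563201/256 + 14374 = 6242945/256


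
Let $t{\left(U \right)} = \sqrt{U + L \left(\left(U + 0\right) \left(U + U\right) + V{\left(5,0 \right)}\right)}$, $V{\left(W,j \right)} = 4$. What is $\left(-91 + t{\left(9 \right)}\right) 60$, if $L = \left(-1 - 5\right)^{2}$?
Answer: $-5460 + 180 \sqrt{665} \approx -818.23$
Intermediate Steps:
$L = 36$ ($L = \left(-6\right)^{2} = 36$)
$t{\left(U \right)} = \sqrt{144 + U + 72 U^{2}}$ ($t{\left(U \right)} = \sqrt{U + 36 \left(\left(U + 0\right) \left(U + U\right) + 4\right)} = \sqrt{U + 36 \left(U 2 U + 4\right)} = \sqrt{U + 36 \left(2 U^{2} + 4\right)} = \sqrt{U + 36 \left(4 + 2 U^{2}\right)} = \sqrt{U + \left(144 + 72 U^{2}\right)} = \sqrt{144 + U + 72 U^{2}}$)
$\left(-91 + t{\left(9 \right)}\right) 60 = \left(-91 + \sqrt{144 + 9 + 72 \cdot 9^{2}}\right) 60 = \left(-91 + \sqrt{144 + 9 + 72 \cdot 81}\right) 60 = \left(-91 + \sqrt{144 + 9 + 5832}\right) 60 = \left(-91 + \sqrt{5985}\right) 60 = \left(-91 + 3 \sqrt{665}\right) 60 = -5460 + 180 \sqrt{665}$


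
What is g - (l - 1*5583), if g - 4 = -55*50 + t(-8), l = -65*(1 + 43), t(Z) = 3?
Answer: 5700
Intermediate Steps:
l = -2860 (l = -65*44 = -2860)
g = -2743 (g = 4 + (-55*50 + 3) = 4 + (-2750 + 3) = 4 - 2747 = -2743)
g - (l - 1*5583) = -2743 - (-2860 - 1*5583) = -2743 - (-2860 - 5583) = -2743 - 1*(-8443) = -2743 + 8443 = 5700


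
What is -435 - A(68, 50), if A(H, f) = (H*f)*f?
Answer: -170435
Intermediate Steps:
A(H, f) = H*f²
-435 - A(68, 50) = -435 - 68*50² = -435 - 68*2500 = -435 - 1*170000 = -435 - 170000 = -170435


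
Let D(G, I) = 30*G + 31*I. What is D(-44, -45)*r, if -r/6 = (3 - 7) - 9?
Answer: -211770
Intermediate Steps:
r = 78 (r = -6*((3 - 7) - 9) = -6*(-4 - 9) = -6*(-13) = 78)
D(-44, -45)*r = (30*(-44) + 31*(-45))*78 = (-1320 - 1395)*78 = -2715*78 = -211770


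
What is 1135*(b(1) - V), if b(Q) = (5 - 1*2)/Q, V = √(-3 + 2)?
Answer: 3405 - 1135*I ≈ 3405.0 - 1135.0*I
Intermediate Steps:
V = I (V = √(-1) = I ≈ 1.0*I)
b(Q) = 3/Q (b(Q) = (5 - 2)/Q = 3/Q)
1135*(b(1) - V) = 1135*(3/1 - I) = 1135*(3*1 - I) = 1135*(3 - I) = 3405 - 1135*I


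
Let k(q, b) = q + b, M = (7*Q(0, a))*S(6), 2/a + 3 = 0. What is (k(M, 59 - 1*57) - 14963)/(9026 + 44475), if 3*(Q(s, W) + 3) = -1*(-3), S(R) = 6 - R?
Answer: -14961/53501 ≈ -0.27964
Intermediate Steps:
a = -⅔ (a = 2/(-3 + 0) = 2/(-3) = 2*(-⅓) = -⅔ ≈ -0.66667)
Q(s, W) = -2 (Q(s, W) = -3 + (-1*(-3))/3 = -3 + (⅓)*3 = -3 + 1 = -2)
M = 0 (M = (7*(-2))*(6 - 1*6) = -14*(6 - 6) = -14*0 = 0)
k(q, b) = b + q
(k(M, 59 - 1*57) - 14963)/(9026 + 44475) = (((59 - 1*57) + 0) - 14963)/(9026 + 44475) = (((59 - 57) + 0) - 14963)/53501 = ((2 + 0) - 14963)*(1/53501) = (2 - 14963)*(1/53501) = -14961*1/53501 = -14961/53501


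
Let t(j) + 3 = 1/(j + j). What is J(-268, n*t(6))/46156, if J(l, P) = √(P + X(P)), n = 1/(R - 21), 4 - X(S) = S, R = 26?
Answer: 1/23078 ≈ 4.3331e-5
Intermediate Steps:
X(S) = 4 - S
t(j) = -3 + 1/(2*j) (t(j) = -3 + 1/(j + j) = -3 + 1/(2*j))
n = ⅕ (n = 1/(26 - 21) = 1/5 = ⅕ ≈ 0.20000)
J(l, P) = 2 (J(l, P) = √(P + (4 - P)) = √4 = 2)
J(-268, n*t(6))/46156 = 2/46156 = 2*(1/46156) = 1/23078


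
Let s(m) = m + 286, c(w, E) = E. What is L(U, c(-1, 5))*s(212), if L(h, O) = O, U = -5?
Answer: 2490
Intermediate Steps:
s(m) = 286 + m
L(U, c(-1, 5))*s(212) = 5*(286 + 212) = 5*498 = 2490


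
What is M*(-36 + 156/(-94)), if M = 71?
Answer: -125670/47 ≈ -2673.8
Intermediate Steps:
M*(-36 + 156/(-94)) = 71*(-36 + 156/(-94)) = 71*(-36 + 156*(-1/94)) = 71*(-36 - 78/47) = 71*(-1770/47) = -125670/47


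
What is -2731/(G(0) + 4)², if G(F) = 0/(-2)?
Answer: -2731/16 ≈ -170.69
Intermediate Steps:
G(F) = 0 (G(F) = 0*(-½) = 0)
-2731/(G(0) + 4)² = -2731/(0 + 4)² = -2731/(4²) = -2731/16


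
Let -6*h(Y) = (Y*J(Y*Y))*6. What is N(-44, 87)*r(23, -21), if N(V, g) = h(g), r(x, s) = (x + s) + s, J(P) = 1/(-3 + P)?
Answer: 551/2522 ≈ 0.21848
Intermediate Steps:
h(Y) = -Y/(-3 + Y²) (h(Y) = -Y/(-3 + Y*Y)*6/6 = -Y/(-3 + Y²)*6/6 = -Y/(-3 + Y²))
r(x, s) = x + 2*s (r(x, s) = (s + x) + s = x + 2*s)
N(V, g) = -g/(-3 + g²)
N(-44, 87)*r(23, -21) = (-1*87/(-3 + 87²))*(23 + 2*(-21)) = (-1*87/(-3 + 7569))*(23 - 42) = -1*87/7566*(-19) = -1*87*1/7566*(-19) = -29/2522*(-19) = 551/2522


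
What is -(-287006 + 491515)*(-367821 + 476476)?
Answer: -22220925395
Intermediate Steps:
-(-287006 + 491515)*(-367821 + 476476) = -204509*108655 = -1*22220925395 = -22220925395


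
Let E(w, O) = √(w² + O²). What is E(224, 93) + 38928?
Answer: 38928 + 5*√2353 ≈ 39171.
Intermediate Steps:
E(w, O) = √(O² + w²)
E(224, 93) + 38928 = √(93² + 224²) + 38928 = √(8649 + 50176) + 38928 = √58825 + 38928 = 5*√2353 + 38928 = 38928 + 5*√2353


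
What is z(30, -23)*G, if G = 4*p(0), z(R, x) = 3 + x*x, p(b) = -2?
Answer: -4256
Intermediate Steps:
z(R, x) = 3 + x²
G = -8 (G = 4*(-2) = -8)
z(30, -23)*G = (3 + (-23)²)*(-8) = (3 + 529)*(-8) = 532*(-8) = -4256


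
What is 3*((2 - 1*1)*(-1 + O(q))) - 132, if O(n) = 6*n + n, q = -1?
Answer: -156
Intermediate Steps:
O(n) = 7*n
3*((2 - 1*1)*(-1 + O(q))) - 132 = 3*((2 - 1*1)*(-1 + 7*(-1))) - 132 = 3*((2 - 1)*(-1 - 7)) - 132 = 3*(1*(-8)) - 132 = 3*(-8) - 132 = -24 - 132 = -156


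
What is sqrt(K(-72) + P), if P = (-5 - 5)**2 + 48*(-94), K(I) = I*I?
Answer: 2*sqrt(193) ≈ 27.785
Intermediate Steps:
K(I) = I**2
P = -4412 (P = (-10)**2 - 4512 = 100 - 4512 = -4412)
sqrt(K(-72) + P) = sqrt((-72)**2 - 4412) = sqrt(5184 - 4412) = sqrt(772) = 2*sqrt(193)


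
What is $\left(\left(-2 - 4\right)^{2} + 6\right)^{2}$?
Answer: $1764$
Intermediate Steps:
$\left(\left(-2 - 4\right)^{2} + 6\right)^{2} = \left(\left(-6\right)^{2} + 6\right)^{2} = \left(36 + 6\right)^{2} = 42^{2} = 1764$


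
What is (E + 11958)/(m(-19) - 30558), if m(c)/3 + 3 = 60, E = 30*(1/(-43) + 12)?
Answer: -176548/435547 ≈ -0.40535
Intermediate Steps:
E = 15450/43 (E = 30*(-1/43 + 12) = 30*(515/43) = 15450/43 ≈ 359.30)
m(c) = 171 (m(c) = -9 + 3*60 = -9 + 180 = 171)
(E + 11958)/(m(-19) - 30558) = (15450/43 + 11958)/(171 - 30558) = (529644/43)/(-30387) = (529644/43)*(-1/30387) = -176548/435547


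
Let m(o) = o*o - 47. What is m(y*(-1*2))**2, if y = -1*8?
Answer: 43681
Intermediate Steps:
y = -8
m(o) = -47 + o**2 (m(o) = o**2 - 47 = -47 + o**2)
m(y*(-1*2))**2 = (-47 + (-(-8)*2)**2)**2 = (-47 + (-8*(-2))**2)**2 = (-47 + 16**2)**2 = (-47 + 256)**2 = 209**2 = 43681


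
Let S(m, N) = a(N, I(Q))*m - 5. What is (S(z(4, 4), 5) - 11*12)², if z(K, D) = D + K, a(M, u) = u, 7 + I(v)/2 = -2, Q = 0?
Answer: 78961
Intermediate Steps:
I(v) = -18 (I(v) = -14 + 2*(-2) = -14 - 4 = -18)
S(m, N) = -5 - 18*m (S(m, N) = -18*m - 5 = -5 - 18*m)
(S(z(4, 4), 5) - 11*12)² = ((-5 - 18*(4 + 4)) - 11*12)² = ((-5 - 18*8) - 132)² = ((-5 - 144) - 132)² = (-149 - 132)² = (-281)² = 78961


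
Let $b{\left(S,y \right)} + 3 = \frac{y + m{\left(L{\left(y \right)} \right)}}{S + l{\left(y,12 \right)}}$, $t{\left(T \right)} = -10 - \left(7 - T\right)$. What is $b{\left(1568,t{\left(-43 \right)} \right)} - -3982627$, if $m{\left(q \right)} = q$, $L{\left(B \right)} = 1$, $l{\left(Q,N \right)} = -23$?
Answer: $\frac{6153154021}{1545} \approx 3.9826 \cdot 10^{6}$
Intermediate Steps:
$t{\left(T \right)} = -17 + T$ ($t{\left(T \right)} = -10 + \left(-7 + T\right) = -17 + T$)
$b{\left(S,y \right)} = -3 + \frac{1 + y}{-23 + S}$ ($b{\left(S,y \right)} = -3 + \frac{y + 1}{S - 23} = -3 + \frac{1 + y}{-23 + S}$)
$b{\left(1568,t{\left(-43 \right)} \right)} - -3982627 = \frac{70 - 60 - 4704}{-23 + 1568} - -3982627 = \frac{70 - 60 - 4704}{1545} + 3982627 = \frac{1}{1545} \left(-4694\right) + 3982627 = - \frac{4694}{1545} + 3982627 = \frac{6153154021}{1545}$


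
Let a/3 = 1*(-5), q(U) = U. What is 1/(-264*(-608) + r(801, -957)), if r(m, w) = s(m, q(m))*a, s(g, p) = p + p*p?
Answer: -1/9475518 ≈ -1.0554e-7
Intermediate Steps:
s(g, p) = p + p**2
a = -15 (a = 3*(1*(-5)) = 3*(-5) = -15)
r(m, w) = -15*m*(1 + m) (r(m, w) = (m*(1 + m))*(-15) = -15*m*(1 + m))
1/(-264*(-608) + r(801, -957)) = 1/(-264*(-608) - 15*801*(1 + 801)) = 1/(160512 - 15*801*802) = 1/(160512 - 9636030) = 1/(-9475518) = -1/9475518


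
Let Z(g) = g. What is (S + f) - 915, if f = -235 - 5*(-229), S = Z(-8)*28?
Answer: -229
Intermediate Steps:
S = -224 (S = -8*28 = -224)
f = 910 (f = -235 + 1145 = 910)
(S + f) - 915 = (-224 + 910) - 915 = 686 - 915 = -229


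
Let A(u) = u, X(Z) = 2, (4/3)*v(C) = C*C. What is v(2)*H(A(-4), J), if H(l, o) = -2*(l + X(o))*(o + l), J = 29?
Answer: 300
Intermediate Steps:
v(C) = 3*C**2/4 (v(C) = 3*(C*C)/4 = 3*C**2/4)
H(l, o) = -2*(2 + l)*(l + o) (H(l, o) = -2*(l + 2)*(o + l) = -2*(2 + l)*(l + o))
v(2)*H(A(-4), J) = ((3/4)*2**2)*(-4*(-4) - 4*29 - 2*(-4)**2 - 2*(-4)*29) = ((3/4)*4)*(16 - 116 - 2*16 + 232) = 3*(16 - 116 - 32 + 232) = 3*100 = 300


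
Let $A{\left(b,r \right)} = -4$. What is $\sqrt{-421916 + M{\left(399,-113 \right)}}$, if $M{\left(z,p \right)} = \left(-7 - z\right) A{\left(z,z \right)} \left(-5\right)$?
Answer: $2 i \sqrt{107509} \approx 655.77 i$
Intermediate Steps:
$M{\left(z,p \right)} = -140 - 20 z$ ($M{\left(z,p \right)} = \left(-7 - z\right) \left(-4\right) \left(-5\right) = \left(28 + 4 z\right) \left(-5\right) = -140 - 20 z$)
$\sqrt{-421916 + M{\left(399,-113 \right)}} = \sqrt{-421916 - 8120} = \sqrt{-430036} = 2 i \sqrt{107509}$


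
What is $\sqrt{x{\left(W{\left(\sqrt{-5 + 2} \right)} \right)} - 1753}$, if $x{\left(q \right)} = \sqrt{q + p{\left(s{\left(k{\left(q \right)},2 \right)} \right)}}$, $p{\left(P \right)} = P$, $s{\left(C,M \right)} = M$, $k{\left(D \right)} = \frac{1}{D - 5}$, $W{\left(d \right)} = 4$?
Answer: $\sqrt{-1753 + \sqrt{6}} \approx 41.84 i$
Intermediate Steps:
$k{\left(D \right)} = \frac{1}{-5 + D}$
$x{\left(q \right)} = \sqrt{2 + q}$ ($x{\left(q \right)} = \sqrt{q + 2} = \sqrt{2 + q}$)
$\sqrt{x{\left(W{\left(\sqrt{-5 + 2} \right)} \right)} - 1753} = \sqrt{\sqrt{2 + 4} - 1753} = \sqrt{\sqrt{6} - 1753} = \sqrt{-1753 + \sqrt{6}}$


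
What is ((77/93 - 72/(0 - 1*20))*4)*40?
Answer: 65888/93 ≈ 708.47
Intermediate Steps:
((77/93 - 72/(0 - 1*20))*4)*40 = ((77*(1/93) - 72/(0 - 20))*4)*40 = ((77/93 - 72/(-20))*4)*40 = ((77/93 - 72*(-1/20))*4)*40 = ((77/93 + 18/5)*4)*40 = ((2059/465)*4)*40 = (8236/465)*40 = 65888/93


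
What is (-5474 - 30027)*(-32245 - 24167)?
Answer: 2002682412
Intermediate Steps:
(-5474 - 30027)*(-32245 - 24167) = -35501*(-56412) = 2002682412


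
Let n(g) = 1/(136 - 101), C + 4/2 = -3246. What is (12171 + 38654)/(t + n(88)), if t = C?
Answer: -1778875/113679 ≈ -15.648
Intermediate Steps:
C = -3248 (C = -2 - 3246 = -3248)
t = -3248
n(g) = 1/35
(12171 + 38654)/(t + n(88)) = (12171 + 38654)/(-3248 + 1/35) = 50825/(-113679/35) = 50825*(-35/113679) = -1778875/113679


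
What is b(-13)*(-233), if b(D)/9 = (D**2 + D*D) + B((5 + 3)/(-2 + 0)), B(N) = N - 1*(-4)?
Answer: -708786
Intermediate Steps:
B(N) = 4 + N (B(N) = N + 4 = 4 + N)
b(D) = 18*D**2 (b(D) = 9*((D**2 + D*D) + (4 + (5 + 3)/(-2 + 0))) = 9*((D**2 + D**2) + (4 + 8/(-2))) = 9*(2*D**2 + (4 + 8*(-1/2))) = 9*(2*D**2 + (4 - 4)) = 9*(2*D**2 + 0) = 9*(2*D**2) = 18*D**2)
b(-13)*(-233) = (18*(-13)**2)*(-233) = (18*169)*(-233) = 3042*(-233) = -708786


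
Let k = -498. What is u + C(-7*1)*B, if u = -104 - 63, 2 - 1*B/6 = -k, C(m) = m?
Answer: 20665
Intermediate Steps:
B = -2976 (B = 12 - (-6)*(-498) = 12 - 6*498 = 12 - 2988 = -2976)
u = -167
u + C(-7*1)*B = -167 - 7*1*(-2976) = -167 - 7*(-2976) = -167 + 20832 = 20665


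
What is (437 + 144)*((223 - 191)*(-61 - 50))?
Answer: -2063712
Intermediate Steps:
(437 + 144)*((223 - 191)*(-61 - 50)) = 581*(32*(-111)) = 581*(-3552) = -2063712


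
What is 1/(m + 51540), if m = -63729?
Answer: -1/12189 ≈ -8.2041e-5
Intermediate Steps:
1/(m + 51540) = 1/(-63729 + 51540) = 1/(-12189) = -1/12189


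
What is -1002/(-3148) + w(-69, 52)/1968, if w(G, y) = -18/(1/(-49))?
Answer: 197853/258136 ≈ 0.76647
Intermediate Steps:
w(G, y) = 882 (w(G, y) = -18/(-1/49) = -18*(-49) = 882)
-1002/(-3148) + w(-69, 52)/1968 = -1002/(-3148) + 882/1968 = -1002*(-1/3148) + 882*(1/1968) = 501/1574 + 147/328 = 197853/258136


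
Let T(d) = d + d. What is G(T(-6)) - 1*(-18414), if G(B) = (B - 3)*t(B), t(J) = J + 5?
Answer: 18519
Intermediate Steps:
t(J) = 5 + J
T(d) = 2*d
G(B) = (-3 + B)*(5 + B) (G(B) = (B - 3)*(5 + B) = (-3 + B)*(5 + B))
G(T(-6)) - 1*(-18414) = (-3 + 2*(-6))*(5 + 2*(-6)) - 1*(-18414) = (-3 - 12)*(5 - 12) + 18414 = -15*(-7) + 18414 = 105 + 18414 = 18519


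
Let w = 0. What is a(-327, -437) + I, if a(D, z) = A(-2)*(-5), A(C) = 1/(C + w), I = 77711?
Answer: 155427/2 ≈ 77714.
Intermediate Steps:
A(C) = 1/C (A(C) = 1/(C + 0) = 1/C)
a(D, z) = 5/2 (a(D, z) = -5/(-2) = -½*(-5) = 5/2)
a(-327, -437) + I = 5/2 + 77711 = 155427/2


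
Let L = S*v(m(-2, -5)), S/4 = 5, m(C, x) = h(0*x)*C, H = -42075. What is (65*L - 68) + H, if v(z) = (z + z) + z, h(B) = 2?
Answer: -57743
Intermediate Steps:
m(C, x) = 2*C
S = 20 (S = 4*5 = 20)
v(z) = 3*z (v(z) = 2*z + z = 3*z)
L = -240 (L = 20*(3*(2*(-2))) = 20*(3*(-4)) = 20*(-12) = -240)
(65*L - 68) + H = (65*(-240) - 68) - 42075 = (-15600 - 68) - 42075 = -15668 - 42075 = -57743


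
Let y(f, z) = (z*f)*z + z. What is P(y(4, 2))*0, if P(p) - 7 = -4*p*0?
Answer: 0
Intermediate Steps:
y(f, z) = z + f*z² (y(f, z) = (f*z)*z + z = f*z² + z = z + f*z²)
P(p) = 7 (P(p) = 7 - 4*p*0 = 7 + 0 = 7)
P(y(4, 2))*0 = 7*0 = 0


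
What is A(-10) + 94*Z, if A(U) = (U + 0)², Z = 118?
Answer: 11192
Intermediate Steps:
A(U) = U²
A(-10) + 94*Z = (-10)² + 94*118 = 100 + 11092 = 11192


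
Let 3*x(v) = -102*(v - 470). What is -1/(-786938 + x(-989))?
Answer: 1/737332 ≈ 1.3562e-6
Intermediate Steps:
x(v) = 15980 - 34*v (x(v) = (-102*(v - 470))/3 = (-102*(-470 + v))/3 = (47940 - 102*v)/3 = 15980 - 34*v)
-1/(-786938 + x(-989)) = -1/(-786938 + (15980 - 34*(-989))) = -1/(-786938 + (15980 + 33626)) = -1/(-786938 + 49606) = -1/(-737332) = -1*(-1/737332) = 1/737332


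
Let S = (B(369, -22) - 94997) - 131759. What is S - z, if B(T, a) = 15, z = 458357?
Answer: -685098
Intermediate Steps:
S = -226741 (S = (15 - 94997) - 131759 = -94982 - 131759 = -226741)
S - z = -226741 - 1*458357 = -226741 - 458357 = -685098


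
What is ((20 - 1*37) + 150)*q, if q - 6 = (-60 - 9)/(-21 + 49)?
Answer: 1881/4 ≈ 470.25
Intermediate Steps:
q = 99/28 (q = 6 + (-60 - 9)/(-21 + 49) = 6 - 69/28 = 99/28 ≈ 3.5357)
((20 - 1*37) + 150)*q = ((20 - 1*37) + 150)*(99/28) = ((20 - 37) + 150)*(99/28) = (-17 + 150)*(99/28) = 133*(99/28) = 1881/4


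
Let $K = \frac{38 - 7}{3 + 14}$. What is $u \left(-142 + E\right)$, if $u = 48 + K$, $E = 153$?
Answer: $\frac{9317}{17} \approx 548.06$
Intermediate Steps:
$K = \frac{31}{17} \approx 1.8235$
$u = \frac{847}{17}$ ($u = 48 + \frac{31}{17} = \frac{847}{17} \approx 49.824$)
$u \left(-142 + E\right) = \frac{847 \left(-142 + 153\right)}{17} = \frac{847}{17} \cdot 11 = \frac{9317}{17}$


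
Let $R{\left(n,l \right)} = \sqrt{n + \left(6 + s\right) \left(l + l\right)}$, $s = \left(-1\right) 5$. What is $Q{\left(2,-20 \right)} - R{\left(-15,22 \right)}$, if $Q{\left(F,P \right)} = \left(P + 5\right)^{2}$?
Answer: $225 - \sqrt{29} \approx 219.61$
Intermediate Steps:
$s = -5$
$Q{\left(F,P \right)} = \left(5 + P\right)^{2}$
$R{\left(n,l \right)} = \sqrt{n + 2 l}$ ($R{\left(n,l \right)} = \sqrt{n + \left(6 - 5\right) \left(l + l\right)} = \sqrt{n + 1 \cdot 2 l} = \sqrt{n + 2 l}$)
$Q{\left(2,-20 \right)} - R{\left(-15,22 \right)} = \left(5 - 20\right)^{2} - \sqrt{-15 + 2 \cdot 22} = \left(-15\right)^{2} - \sqrt{-15 + 44} = 225 - \sqrt{29}$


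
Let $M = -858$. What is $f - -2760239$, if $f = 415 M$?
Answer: $2404169$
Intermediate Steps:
$f = -356070$ ($f = 415 \left(-858\right) = -356070$)
$f - -2760239 = -356070 - -2760239 = -356070 + 2760239 = 2404169$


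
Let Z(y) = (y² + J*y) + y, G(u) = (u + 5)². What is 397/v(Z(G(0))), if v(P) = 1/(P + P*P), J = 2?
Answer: 194807900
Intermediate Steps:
G(u) = (5 + u)²
Z(y) = y² + 3*y (Z(y) = (y² + 2*y) + y = y² + 3*y)
v(P) = 1/(P + P²)
397/v(Z(G(0))) = 397/((1/((((5 + 0)²*(3 + (5 + 0)²)))*(1 + (5 + 0)²*(3 + (5 + 0)²))))) = 397/((1/(((5²*(3 + 5²)))*(1 + 5²*(3 + 5²))))) = 397/((1/(((25*(3 + 25)))*(1 + 25*(3 + 25))))) = 397/((1/(((25*28))*(1 + 25*28)))) = 397/((1/(700*(1 + 700)))) = 397/(((1/700)/701)) = 397/(((1/700)*(1/701))) = 397/(1/490700) = 397*490700 = 194807900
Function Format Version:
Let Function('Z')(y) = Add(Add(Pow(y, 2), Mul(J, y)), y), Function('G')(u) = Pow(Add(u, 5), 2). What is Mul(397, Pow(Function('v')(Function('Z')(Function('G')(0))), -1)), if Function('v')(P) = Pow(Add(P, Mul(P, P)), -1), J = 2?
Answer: 194807900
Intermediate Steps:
Function('G')(u) = Pow(Add(5, u), 2)
Function('Z')(y) = Add(Pow(y, 2), Mul(3, y)) (Function('Z')(y) = Add(Add(Pow(y, 2), Mul(2, y)), y) = Add(Pow(y, 2), Mul(3, y)))
Function('v')(P) = Pow(Add(P, Pow(P, 2)), -1)
Mul(397, Pow(Function('v')(Function('Z')(Function('G')(0))), -1)) = Mul(397, Pow(Mul(Pow(Mul(Pow(Add(5, 0), 2), Add(3, Pow(Add(5, 0), 2))), -1), Pow(Add(1, Mul(Pow(Add(5, 0), 2), Add(3, Pow(Add(5, 0), 2)))), -1)), -1)) = Mul(397, Pow(Mul(Pow(Mul(Pow(5, 2), Add(3, Pow(5, 2))), -1), Pow(Add(1, Mul(Pow(5, 2), Add(3, Pow(5, 2)))), -1)), -1)) = Mul(397, Pow(Mul(Pow(Mul(25, Add(3, 25)), -1), Pow(Add(1, Mul(25, Add(3, 25))), -1)), -1)) = Mul(397, Pow(Mul(Pow(Mul(25, 28), -1), Pow(Add(1, Mul(25, 28)), -1)), -1)) = Mul(397, Pow(Mul(Pow(700, -1), Pow(Add(1, 700), -1)), -1)) = Mul(397, Pow(Mul(Rational(1, 700), Pow(701, -1)), -1)) = Mul(397, Pow(Mul(Rational(1, 700), Rational(1, 701)), -1)) = Mul(397, Pow(Rational(1, 490700), -1)) = Mul(397, 490700) = 194807900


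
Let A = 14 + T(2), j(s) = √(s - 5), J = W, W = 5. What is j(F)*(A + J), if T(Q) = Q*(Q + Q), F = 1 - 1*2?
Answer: 27*I*√6 ≈ 66.136*I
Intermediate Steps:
F = -1 (F = 1 - 2 = -1)
J = 5
T(Q) = 2*Q² (T(Q) = Q*(2*Q) = 2*Q²)
j(s) = √(-5 + s)
A = 22 (A = 14 + 2*2² = 14 + 2*4 = 14 + 8 = 22)
j(F)*(A + J) = √(-5 - 1)*(22 + 5) = √(-6)*27 = (I*√6)*27 = 27*I*√6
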